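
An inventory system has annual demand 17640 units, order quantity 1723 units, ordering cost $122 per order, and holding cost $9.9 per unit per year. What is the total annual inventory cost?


TC = 17640/1723 * 122 + 1723/2 * 9.9

$9777.88


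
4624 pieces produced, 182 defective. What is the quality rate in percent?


Formula: Quality Rate = Good Pieces / Total Pieces * 100
Good pieces = 4624 - 182 = 4442
QR = 4442 / 4624 * 100 = 96.1%

96.1%


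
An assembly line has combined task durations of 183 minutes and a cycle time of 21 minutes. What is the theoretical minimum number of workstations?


Formula: N_min = ceil(Sum of Task Times / Cycle Time)
N_min = ceil(183 min / 21 min) = ceil(8.7143)
N_min = 9 stations

9


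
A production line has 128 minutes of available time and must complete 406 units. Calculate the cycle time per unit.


Formula: CT = Available Time / Number of Units
CT = 128 min / 406 units
CT = 0.32 min/unit

0.32 min/unit


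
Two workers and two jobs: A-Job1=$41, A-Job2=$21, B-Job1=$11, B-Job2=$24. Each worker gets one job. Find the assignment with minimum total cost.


Option 1: A->1 + B->2 = $41 + $24 = $65
Option 2: A->2 + B->1 = $21 + $11 = $32
Min cost = min($65, $32) = $32

$32


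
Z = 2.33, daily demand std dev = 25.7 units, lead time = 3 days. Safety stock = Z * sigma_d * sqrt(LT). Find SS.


Formula: SS = z * sigma_d * sqrt(LT)
sqrt(LT) = sqrt(3) = 1.7321
SS = 2.33 * 25.7 * 1.7321
SS = 103.7 units

103.7 units


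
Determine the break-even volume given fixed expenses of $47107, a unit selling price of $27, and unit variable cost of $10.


Formula: BEQ = Fixed Costs / (Price - Variable Cost)
Contribution margin = $27 - $10 = $17/unit
BEQ = ceil($47107 / $17/unit) = ceil(2771.0) = 2771 units

2771 units


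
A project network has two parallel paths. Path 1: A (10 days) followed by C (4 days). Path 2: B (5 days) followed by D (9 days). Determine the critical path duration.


Path 1 = 10 + 4 = 14 days
Path 2 = 5 + 9 = 14 days
Duration = max(14, 14) = 14 days

14 days


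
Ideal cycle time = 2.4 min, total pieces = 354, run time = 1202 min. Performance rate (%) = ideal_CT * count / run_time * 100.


Formula: Performance = (Ideal CT * Total Count) / Run Time * 100
Ideal output time = 2.4 * 354 = 849.6 min
Performance = 849.6 / 1202 * 100 = 70.7%

70.7%


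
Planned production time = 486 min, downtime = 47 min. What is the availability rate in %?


Formula: Availability = (Planned Time - Downtime) / Planned Time * 100
Uptime = 486 - 47 = 439 min
Availability = 439 / 486 * 100 = 90.3%

90.3%


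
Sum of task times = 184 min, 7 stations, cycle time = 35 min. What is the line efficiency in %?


Formula: Efficiency = Sum of Task Times / (N_stations * CT) * 100
Total station capacity = 7 stations * 35 min = 245 min
Efficiency = 184 / 245 * 100 = 75.1%

75.1%


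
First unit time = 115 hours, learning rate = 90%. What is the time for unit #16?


Formula: T_n = T_1 * (learning_rate)^(log2(n)) where learning_rate = rate/100
Doublings = log2(16) = 4
T_n = 115 * 0.9^4
T_n = 115 * 0.6561 = 75.5 hours

75.5 hours


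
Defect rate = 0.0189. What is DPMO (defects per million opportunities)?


DPMO = defect_rate * 1000000 = 0.0189 * 1000000

18900


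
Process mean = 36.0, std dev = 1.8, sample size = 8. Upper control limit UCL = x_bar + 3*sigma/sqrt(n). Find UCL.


UCL = 36.0 + 3 * 1.8 / sqrt(8)

37.91


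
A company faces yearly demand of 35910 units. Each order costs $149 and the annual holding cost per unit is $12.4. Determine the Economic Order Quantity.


Formula: EOQ = sqrt(2 * D * S / H)
Numerator: 2 * 35910 * 149 = 10701180
2DS/H = 10701180 / 12.4 = 862998.4
EOQ = sqrt(862998.4) = 929.0 units

929.0 units


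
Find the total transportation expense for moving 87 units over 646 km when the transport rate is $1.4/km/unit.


TC = dist * cost * units = 646 * 1.4 * 87 = $78682.80

$78682.80


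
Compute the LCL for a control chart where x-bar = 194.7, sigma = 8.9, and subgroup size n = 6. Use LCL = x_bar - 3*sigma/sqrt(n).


LCL = 194.7 - 3 * 8.9 / sqrt(6)

183.8


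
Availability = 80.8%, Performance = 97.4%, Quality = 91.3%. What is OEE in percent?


Formula: OEE = Availability * Performance * Quality / 10000
A * P = 80.8% * 97.4% / 100 = 78.7%
OEE = 78.7% * 91.3% / 100 = 71.9%

71.9%


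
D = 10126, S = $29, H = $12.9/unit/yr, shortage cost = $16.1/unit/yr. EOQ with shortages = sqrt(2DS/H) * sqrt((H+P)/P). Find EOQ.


Formula: EOQ* = sqrt(2DS/H) * sqrt((H+P)/P)
Base EOQ = sqrt(2*10126*29/12.9) = 213.37 units
Correction = sqrt((12.9+16.1)/16.1) = 1.3421
EOQ* = 213.37 * 1.3421 = 286.4 units

286.4 units


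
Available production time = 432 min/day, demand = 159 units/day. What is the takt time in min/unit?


Formula: Takt Time = Available Production Time / Customer Demand
Takt = 432 min/day / 159 units/day
Takt = 2.72 min/unit

2.72 min/unit


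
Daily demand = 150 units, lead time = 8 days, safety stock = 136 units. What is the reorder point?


Formula: ROP = (Daily Demand * Lead Time) + Safety Stock
Demand during lead time = 150 * 8 = 1200 units
ROP = 1200 + 136 = 1336 units

1336 units


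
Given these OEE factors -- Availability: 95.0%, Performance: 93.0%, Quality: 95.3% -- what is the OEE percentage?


Formula: OEE = Availability * Performance * Quality / 10000
A * P = 95.0% * 93.0% / 100 = 88.35%
OEE = 88.35% * 95.3% / 100 = 84.2%

84.2%


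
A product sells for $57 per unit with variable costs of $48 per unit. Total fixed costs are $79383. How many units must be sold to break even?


Formula: BEQ = Fixed Costs / (Price - Variable Cost)
Contribution margin = $57 - $48 = $9/unit
BEQ = ceil($79383 / $9/unit) = ceil(8820.33) = 8821 units

8821 units


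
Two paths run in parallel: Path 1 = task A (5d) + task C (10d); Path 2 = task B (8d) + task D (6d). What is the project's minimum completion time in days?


Path 1 = 5 + 10 = 15 days
Path 2 = 8 + 6 = 14 days
Duration = max(15, 14) = 15 days

15 days


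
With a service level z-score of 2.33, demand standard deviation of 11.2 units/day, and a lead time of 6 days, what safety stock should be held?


Formula: SS = z * sigma_d * sqrt(LT)
sqrt(LT) = sqrt(6) = 2.4495
SS = 2.33 * 11.2 * 2.4495
SS = 63.9 units

63.9 units


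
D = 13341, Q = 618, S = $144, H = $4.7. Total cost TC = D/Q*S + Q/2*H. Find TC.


TC = 13341/618 * 144 + 618/2 * 4.7

$4560.88


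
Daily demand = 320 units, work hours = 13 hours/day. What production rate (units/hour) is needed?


Formula: Production Rate = Daily Demand / Available Hours
Rate = 320 units/day / 13 hours/day
Rate = 24.6 units/hour

24.6 units/hour


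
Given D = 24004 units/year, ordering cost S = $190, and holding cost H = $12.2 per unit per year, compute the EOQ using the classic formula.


Formula: EOQ = sqrt(2 * D * S / H)
Numerator: 2 * 24004 * 190 = 9121520
2DS/H = 9121520 / 12.2 = 747665.6
EOQ = sqrt(747665.6) = 864.7 units

864.7 units


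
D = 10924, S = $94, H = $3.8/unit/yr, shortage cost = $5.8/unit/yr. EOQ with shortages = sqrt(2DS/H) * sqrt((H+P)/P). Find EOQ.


Formula: EOQ* = sqrt(2DS/H) * sqrt((H+P)/P)
Base EOQ = sqrt(2*10924*94/3.8) = 735.15 units
Correction = sqrt((3.8+5.8)/5.8) = 1.28654
EOQ* = 735.15 * 1.28654 = 945.8 units

945.8 units


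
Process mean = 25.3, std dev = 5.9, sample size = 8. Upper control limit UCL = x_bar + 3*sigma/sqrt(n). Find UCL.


UCL = 25.3 + 3 * 5.9 / sqrt(8)

31.56


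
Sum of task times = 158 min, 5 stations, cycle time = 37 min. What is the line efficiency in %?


Formula: Efficiency = Sum of Task Times / (N_stations * CT) * 100
Total station capacity = 5 stations * 37 min = 185 min
Efficiency = 158 / 185 * 100 = 85.4%

85.4%


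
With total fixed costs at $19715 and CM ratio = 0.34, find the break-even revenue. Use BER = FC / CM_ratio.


Formula: BER = Fixed Costs / Contribution Margin Ratio
BER = $19715 / 0.34
BER = $57985.29 (to the nearest cent)

$57985.29


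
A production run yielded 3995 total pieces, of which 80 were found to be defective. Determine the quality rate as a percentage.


Formula: Quality Rate = Good Pieces / Total Pieces * 100
Good pieces = 3995 - 80 = 3915
QR = 3915 / 3995 * 100 = 98.0%

98.0%


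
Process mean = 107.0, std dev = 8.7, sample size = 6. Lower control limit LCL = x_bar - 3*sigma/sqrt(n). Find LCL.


LCL = 107.0 - 3 * 8.7 / sqrt(6)

96.34


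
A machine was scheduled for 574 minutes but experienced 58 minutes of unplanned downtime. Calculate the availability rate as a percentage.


Formula: Availability = (Planned Time - Downtime) / Planned Time * 100
Uptime = 574 - 58 = 516 min
Availability = 516 / 574 * 100 = 89.9%

89.9%


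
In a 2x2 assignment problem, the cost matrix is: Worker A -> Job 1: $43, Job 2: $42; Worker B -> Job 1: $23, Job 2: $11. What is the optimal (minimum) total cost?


Option 1: A->1 + B->2 = $43 + $11 = $54
Option 2: A->2 + B->1 = $42 + $23 = $65
Min cost = min($54, $65) = $54

$54


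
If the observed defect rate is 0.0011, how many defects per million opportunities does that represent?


DPMO = defect_rate * 1000000 = 0.0011 * 1000000

1100


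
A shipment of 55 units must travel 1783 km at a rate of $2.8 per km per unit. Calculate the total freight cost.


TC = dist * cost * units = 1783 * 2.8 * 55 = $274582.00

$274582.00


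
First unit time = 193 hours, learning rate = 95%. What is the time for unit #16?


Formula: T_n = T_1 * (learning_rate)^(log2(n)) where learning_rate = rate/100
Doublings = log2(16) = 4
T_n = 193 * 0.95^4
T_n = 193 * 0.8145 = 157.2 hours

157.2 hours


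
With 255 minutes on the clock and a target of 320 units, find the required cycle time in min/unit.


Formula: CT = Available Time / Number of Units
CT = 255 min / 320 units
CT = 0.8 min/unit

0.8 min/unit


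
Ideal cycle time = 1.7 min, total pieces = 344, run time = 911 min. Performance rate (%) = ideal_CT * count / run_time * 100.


Formula: Performance = (Ideal CT * Total Count) / Run Time * 100
Ideal output time = 1.7 * 344 = 584.8 min
Performance = 584.8 / 911 * 100 = 64.2%

64.2%


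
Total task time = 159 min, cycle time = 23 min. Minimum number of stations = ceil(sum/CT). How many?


Formula: N_min = ceil(Sum of Task Times / Cycle Time)
N_min = ceil(159 min / 23 min) = ceil(6.913)
N_min = 7 stations

7


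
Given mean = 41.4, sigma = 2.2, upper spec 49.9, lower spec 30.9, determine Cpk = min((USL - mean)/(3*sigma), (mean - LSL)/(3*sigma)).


Cpu = (49.9 - 41.4) / (3 * 2.2) = 1.29
Cpl = (41.4 - 30.9) / (3 * 2.2) = 1.59
Cpk = min(1.29, 1.59) = 1.29

1.29


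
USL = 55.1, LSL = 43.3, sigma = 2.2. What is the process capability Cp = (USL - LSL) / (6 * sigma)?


Cp = (55.1 - 43.3) / (6 * 2.2)

0.89


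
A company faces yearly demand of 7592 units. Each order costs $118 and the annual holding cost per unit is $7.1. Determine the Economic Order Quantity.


Formula: EOQ = sqrt(2 * D * S / H)
Numerator: 2 * 7592 * 118 = 1791712
2DS/H = 1791712 / 7.1 = 252353.8
EOQ = sqrt(252353.8) = 502.3 units

502.3 units


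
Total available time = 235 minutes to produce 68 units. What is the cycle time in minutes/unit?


Formula: CT = Available Time / Number of Units
CT = 235 min / 68 units
CT = 3.46 min/unit

3.46 min/unit


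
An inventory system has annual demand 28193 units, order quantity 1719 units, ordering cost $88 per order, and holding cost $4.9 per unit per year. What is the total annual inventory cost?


TC = 28193/1719 * 88 + 1719/2 * 4.9

$5654.82


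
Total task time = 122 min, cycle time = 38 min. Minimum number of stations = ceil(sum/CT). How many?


Formula: N_min = ceil(Sum of Task Times / Cycle Time)
N_min = ceil(122 min / 38 min) = ceil(3.2105)
N_min = 4 stations

4


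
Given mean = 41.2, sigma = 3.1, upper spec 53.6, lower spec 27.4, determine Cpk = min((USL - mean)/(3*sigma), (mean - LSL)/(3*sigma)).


Cpu = (53.6 - 41.2) / (3 * 3.1) = 1.33
Cpl = (41.2 - 27.4) / (3 * 3.1) = 1.48
Cpk = min(1.33, 1.48) = 1.33

1.33


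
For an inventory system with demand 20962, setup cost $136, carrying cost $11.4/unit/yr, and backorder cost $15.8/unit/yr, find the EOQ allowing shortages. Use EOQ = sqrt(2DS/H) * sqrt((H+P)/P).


Formula: EOQ* = sqrt(2DS/H) * sqrt((H+P)/P)
Base EOQ = sqrt(2*20962*136/11.4) = 707.21 units
Correction = sqrt((11.4+15.8)/15.8) = 1.31207
EOQ* = 707.21 * 1.31207 = 927.9 units

927.9 units


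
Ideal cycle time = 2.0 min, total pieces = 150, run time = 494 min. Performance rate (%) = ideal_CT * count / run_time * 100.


Formula: Performance = (Ideal CT * Total Count) / Run Time * 100
Ideal output time = 2.0 * 150 = 300.0 min
Performance = 300.0 / 494 * 100 = 60.7%

60.7%


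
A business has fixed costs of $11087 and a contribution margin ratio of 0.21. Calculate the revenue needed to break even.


Formula: BER = Fixed Costs / Contribution Margin Ratio
BER = $11087 / 0.21
BER = $52795.24 (to the nearest cent)

$52795.24


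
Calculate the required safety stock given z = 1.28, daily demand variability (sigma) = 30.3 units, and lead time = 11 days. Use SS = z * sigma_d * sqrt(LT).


Formula: SS = z * sigma_d * sqrt(LT)
sqrt(LT) = sqrt(11) = 3.3166
SS = 1.28 * 30.3 * 3.3166
SS = 128.6 units

128.6 units


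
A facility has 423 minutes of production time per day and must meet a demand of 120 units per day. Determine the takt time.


Formula: Takt Time = Available Production Time / Customer Demand
Takt = 423 min/day / 120 units/day
Takt = 3.53 min/unit

3.53 min/unit


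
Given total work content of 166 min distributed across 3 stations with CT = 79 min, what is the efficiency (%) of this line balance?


Formula: Efficiency = Sum of Task Times / (N_stations * CT) * 100
Total station capacity = 3 stations * 79 min = 237 min
Efficiency = 166 / 237 * 100 = 70.0%

70.0%


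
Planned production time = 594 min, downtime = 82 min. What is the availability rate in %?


Formula: Availability = (Planned Time - Downtime) / Planned Time * 100
Uptime = 594 - 82 = 512 min
Availability = 512 / 594 * 100 = 86.2%

86.2%


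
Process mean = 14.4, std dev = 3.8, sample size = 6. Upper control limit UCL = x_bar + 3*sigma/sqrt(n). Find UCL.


UCL = 14.4 + 3 * 3.8 / sqrt(6)

19.05


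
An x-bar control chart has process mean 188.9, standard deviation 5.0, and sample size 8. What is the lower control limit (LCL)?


LCL = 188.9 - 3 * 5.0 / sqrt(8)

183.6


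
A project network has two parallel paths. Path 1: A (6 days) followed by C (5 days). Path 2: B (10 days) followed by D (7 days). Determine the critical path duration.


Path 1 = 6 + 5 = 11 days
Path 2 = 10 + 7 = 17 days
Duration = max(11, 17) = 17 days

17 days


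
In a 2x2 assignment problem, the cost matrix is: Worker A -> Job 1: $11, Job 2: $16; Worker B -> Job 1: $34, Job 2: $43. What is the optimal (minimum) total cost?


Option 1: A->1 + B->2 = $11 + $43 = $54
Option 2: A->2 + B->1 = $16 + $34 = $50
Min cost = min($54, $50) = $50

$50


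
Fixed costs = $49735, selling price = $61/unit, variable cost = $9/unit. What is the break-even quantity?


Formula: BEQ = Fixed Costs / (Price - Variable Cost)
Contribution margin = $61 - $9 = $52/unit
BEQ = ceil($49735 / $52/unit) = ceil(956.44) = 957 units

957 units


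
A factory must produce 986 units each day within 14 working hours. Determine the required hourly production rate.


Formula: Production Rate = Daily Demand / Available Hours
Rate = 986 units/day / 14 hours/day
Rate = 70.4 units/hour

70.4 units/hour


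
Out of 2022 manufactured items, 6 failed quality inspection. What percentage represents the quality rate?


Formula: Quality Rate = Good Pieces / Total Pieces * 100
Good pieces = 2022 - 6 = 2016
QR = 2016 / 2022 * 100 = 99.7%

99.7%


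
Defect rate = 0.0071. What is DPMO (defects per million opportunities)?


DPMO = defect_rate * 1000000 = 0.0071 * 1000000

7100


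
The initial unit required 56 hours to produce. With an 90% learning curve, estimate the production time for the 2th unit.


Formula: T_n = T_1 * (learning_rate)^(log2(n)) where learning_rate = rate/100
Doublings = log2(2) = 1
T_n = 56 * 0.9^1
T_n = 56 * 0.9 = 50.4 hours

50.4 hours


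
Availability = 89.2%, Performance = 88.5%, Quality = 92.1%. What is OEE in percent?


Formula: OEE = Availability * Performance * Quality / 10000
A * P = 89.2% * 88.5% / 100 = 78.94%
OEE = 78.94% * 92.1% / 100 = 72.7%

72.7%


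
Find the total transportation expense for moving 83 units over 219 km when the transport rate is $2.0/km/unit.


TC = dist * cost * units = 219 * 2.0 * 83 = $36354.00

$36354.00


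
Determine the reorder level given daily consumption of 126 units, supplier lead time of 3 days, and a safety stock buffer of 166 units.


Formula: ROP = (Daily Demand * Lead Time) + Safety Stock
Demand during lead time = 126 * 3 = 378 units
ROP = 378 + 166 = 544 units

544 units


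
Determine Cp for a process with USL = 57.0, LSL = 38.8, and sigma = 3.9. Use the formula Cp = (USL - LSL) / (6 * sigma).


Cp = (57.0 - 38.8) / (6 * 3.9)

0.78


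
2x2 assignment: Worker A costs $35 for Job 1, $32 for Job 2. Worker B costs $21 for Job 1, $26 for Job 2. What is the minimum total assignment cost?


Option 1: A->1 + B->2 = $35 + $26 = $61
Option 2: A->2 + B->1 = $32 + $21 = $53
Min cost = min($61, $53) = $53

$53


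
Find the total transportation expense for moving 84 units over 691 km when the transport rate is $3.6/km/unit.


TC = dist * cost * units = 691 * 3.6 * 84 = $208958.40

$208958.40


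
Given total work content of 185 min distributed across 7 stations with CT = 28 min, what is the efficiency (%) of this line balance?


Formula: Efficiency = Sum of Task Times / (N_stations * CT) * 100
Total station capacity = 7 stations * 28 min = 196 min
Efficiency = 185 / 196 * 100 = 94.4%

94.4%


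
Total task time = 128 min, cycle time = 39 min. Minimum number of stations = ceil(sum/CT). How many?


Formula: N_min = ceil(Sum of Task Times / Cycle Time)
N_min = ceil(128 min / 39 min) = ceil(3.2821)
N_min = 4 stations

4


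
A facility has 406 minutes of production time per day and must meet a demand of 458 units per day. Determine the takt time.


Formula: Takt Time = Available Production Time / Customer Demand
Takt = 406 min/day / 458 units/day
Takt = 0.89 min/unit

0.89 min/unit


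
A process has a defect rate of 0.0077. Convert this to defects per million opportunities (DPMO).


DPMO = defect_rate * 1000000 = 0.0077 * 1000000

7700


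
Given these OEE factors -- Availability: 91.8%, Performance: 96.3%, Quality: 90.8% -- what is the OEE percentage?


Formula: OEE = Availability * Performance * Quality / 10000
A * P = 91.8% * 96.3% / 100 = 88.4%
OEE = 88.4% * 90.8% / 100 = 80.3%

80.3%


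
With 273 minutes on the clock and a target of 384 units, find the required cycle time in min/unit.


Formula: CT = Available Time / Number of Units
CT = 273 min / 384 units
CT = 0.71 min/unit

0.71 min/unit


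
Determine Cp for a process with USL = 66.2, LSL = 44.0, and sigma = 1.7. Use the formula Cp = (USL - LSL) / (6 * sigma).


Cp = (66.2 - 44.0) / (6 * 1.7)

2.18


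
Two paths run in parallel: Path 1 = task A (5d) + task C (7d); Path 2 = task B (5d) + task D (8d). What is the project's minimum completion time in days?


Path 1 = 5 + 7 = 12 days
Path 2 = 5 + 8 = 13 days
Duration = max(12, 13) = 13 days

13 days


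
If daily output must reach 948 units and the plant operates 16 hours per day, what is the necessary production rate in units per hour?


Formula: Production Rate = Daily Demand / Available Hours
Rate = 948 units/day / 16 hours/day
Rate = 59.3 units/hour

59.3 units/hour


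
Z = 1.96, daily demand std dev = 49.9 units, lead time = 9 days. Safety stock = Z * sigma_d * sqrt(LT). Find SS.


Formula: SS = z * sigma_d * sqrt(LT)
sqrt(LT) = sqrt(9) = 3.0
SS = 1.96 * 49.9 * 3.0
SS = 293.4 units

293.4 units


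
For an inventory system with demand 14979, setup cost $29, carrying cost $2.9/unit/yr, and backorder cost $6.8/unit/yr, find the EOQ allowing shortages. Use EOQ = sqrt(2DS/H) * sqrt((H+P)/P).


Formula: EOQ* = sqrt(2DS/H) * sqrt((H+P)/P)
Base EOQ = sqrt(2*14979*29/2.9) = 547.34 units
Correction = sqrt((2.9+6.8)/6.8) = 1.19435
EOQ* = 547.34 * 1.19435 = 653.7 units

653.7 units


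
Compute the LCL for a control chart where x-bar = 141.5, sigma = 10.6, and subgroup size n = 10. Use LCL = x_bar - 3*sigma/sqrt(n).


LCL = 141.5 - 3 * 10.6 / sqrt(10)

131.44


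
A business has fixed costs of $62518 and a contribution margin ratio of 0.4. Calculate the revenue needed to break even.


Formula: BER = Fixed Costs / Contribution Margin Ratio
BER = $62518 / 0.4
BER = $156295.00 (to the nearest cent)

$156295.00


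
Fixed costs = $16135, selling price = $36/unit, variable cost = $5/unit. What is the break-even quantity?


Formula: BEQ = Fixed Costs / (Price - Variable Cost)
Contribution margin = $36 - $5 = $31/unit
BEQ = ceil($16135 / $31/unit) = ceil(520.48) = 521 units

521 units


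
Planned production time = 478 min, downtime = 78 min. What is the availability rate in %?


Formula: Availability = (Planned Time - Downtime) / Planned Time * 100
Uptime = 478 - 78 = 400 min
Availability = 400 / 478 * 100 = 83.7%

83.7%


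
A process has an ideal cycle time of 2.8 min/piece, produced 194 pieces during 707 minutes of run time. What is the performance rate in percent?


Formula: Performance = (Ideal CT * Total Count) / Run Time * 100
Ideal output time = 2.8 * 194 = 543.2 min
Performance = 543.2 / 707 * 100 = 76.8%

76.8%


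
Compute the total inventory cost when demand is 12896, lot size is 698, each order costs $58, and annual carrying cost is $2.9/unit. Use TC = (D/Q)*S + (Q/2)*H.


TC = 12896/698 * 58 + 698/2 * 2.9

$2083.69


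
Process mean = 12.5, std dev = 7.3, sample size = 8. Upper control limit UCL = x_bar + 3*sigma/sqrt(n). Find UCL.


UCL = 12.5 + 3 * 7.3 / sqrt(8)

20.24


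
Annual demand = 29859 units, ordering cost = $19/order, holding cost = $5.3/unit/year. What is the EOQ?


Formula: EOQ = sqrt(2 * D * S / H)
Numerator: 2 * 29859 * 19 = 1134642
2DS/H = 1134642 / 5.3 = 214083.4
EOQ = sqrt(214083.4) = 462.7 units

462.7 units


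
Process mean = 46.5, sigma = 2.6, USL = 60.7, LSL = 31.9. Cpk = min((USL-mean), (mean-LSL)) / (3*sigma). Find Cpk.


Cpu = (60.7 - 46.5) / (3 * 2.6) = 1.82
Cpl = (46.5 - 31.9) / (3 * 2.6) = 1.87
Cpk = min(1.82, 1.87) = 1.82

1.82


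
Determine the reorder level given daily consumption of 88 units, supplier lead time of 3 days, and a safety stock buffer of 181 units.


Formula: ROP = (Daily Demand * Lead Time) + Safety Stock
Demand during lead time = 88 * 3 = 264 units
ROP = 264 + 181 = 445 units

445 units


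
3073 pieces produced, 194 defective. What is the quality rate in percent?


Formula: Quality Rate = Good Pieces / Total Pieces * 100
Good pieces = 3073 - 194 = 2879
QR = 2879 / 3073 * 100 = 93.7%

93.7%


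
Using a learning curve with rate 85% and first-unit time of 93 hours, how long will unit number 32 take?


Formula: T_n = T_1 * (learning_rate)^(log2(n)) where learning_rate = rate/100
Doublings = log2(32) = 5
T_n = 93 * 0.85^5
T_n = 93 * 0.4437 = 41.3 hours

41.3 hours


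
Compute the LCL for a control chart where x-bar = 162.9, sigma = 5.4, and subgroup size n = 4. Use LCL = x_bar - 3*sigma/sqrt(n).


LCL = 162.9 - 3 * 5.4 / sqrt(4)

154.8


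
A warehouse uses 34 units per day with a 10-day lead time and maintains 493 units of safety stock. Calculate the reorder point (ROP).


Formula: ROP = (Daily Demand * Lead Time) + Safety Stock
Demand during lead time = 34 * 10 = 340 units
ROP = 340 + 493 = 833 units

833 units


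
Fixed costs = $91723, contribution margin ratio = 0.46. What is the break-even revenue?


Formula: BER = Fixed Costs / Contribution Margin Ratio
BER = $91723 / 0.46
BER = $199397.83 (to the nearest cent)

$199397.83


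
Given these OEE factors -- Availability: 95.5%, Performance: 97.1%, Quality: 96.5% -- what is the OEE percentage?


Formula: OEE = Availability * Performance * Quality / 10000
A * P = 95.5% * 97.1% / 100 = 92.73%
OEE = 92.73% * 96.5% / 100 = 89.5%

89.5%


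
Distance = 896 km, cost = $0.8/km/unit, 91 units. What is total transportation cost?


TC = dist * cost * units = 896 * 0.8 * 91 = $65228.80

$65228.80


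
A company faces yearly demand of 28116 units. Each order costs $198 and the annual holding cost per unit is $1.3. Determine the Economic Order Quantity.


Formula: EOQ = sqrt(2 * D * S / H)
Numerator: 2 * 28116 * 198 = 11133936
2DS/H = 11133936 / 1.3 = 8564566.2
EOQ = sqrt(8564566.2) = 2926.5 units

2926.5 units


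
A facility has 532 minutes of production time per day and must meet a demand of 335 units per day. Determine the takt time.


Formula: Takt Time = Available Production Time / Customer Demand
Takt = 532 min/day / 335 units/day
Takt = 1.59 min/unit

1.59 min/unit


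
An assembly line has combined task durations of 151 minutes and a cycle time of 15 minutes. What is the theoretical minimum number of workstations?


Formula: N_min = ceil(Sum of Task Times / Cycle Time)
N_min = ceil(151 min / 15 min) = ceil(10.0667)
N_min = 11 stations

11


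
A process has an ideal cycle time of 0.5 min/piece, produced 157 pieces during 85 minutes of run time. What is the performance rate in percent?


Formula: Performance = (Ideal CT * Total Count) / Run Time * 100
Ideal output time = 0.5 * 157 = 78.5 min
Performance = 78.5 / 85 * 100 = 92.4%

92.4%


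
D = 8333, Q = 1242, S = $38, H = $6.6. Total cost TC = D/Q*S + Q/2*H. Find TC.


TC = 8333/1242 * 38 + 1242/2 * 6.6

$4353.55


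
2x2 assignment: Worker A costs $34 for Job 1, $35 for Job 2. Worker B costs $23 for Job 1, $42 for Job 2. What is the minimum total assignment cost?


Option 1: A->1 + B->2 = $34 + $42 = $76
Option 2: A->2 + B->1 = $35 + $23 = $58
Min cost = min($76, $58) = $58

$58


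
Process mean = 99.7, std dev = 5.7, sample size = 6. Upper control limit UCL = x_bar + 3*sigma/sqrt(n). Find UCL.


UCL = 99.7 + 3 * 5.7 / sqrt(6)

106.68


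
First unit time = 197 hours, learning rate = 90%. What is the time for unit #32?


Formula: T_n = T_1 * (learning_rate)^(log2(n)) where learning_rate = rate/100
Doublings = log2(32) = 5
T_n = 197 * 0.9^5
T_n = 197 * 0.5905 = 116.3 hours

116.3 hours


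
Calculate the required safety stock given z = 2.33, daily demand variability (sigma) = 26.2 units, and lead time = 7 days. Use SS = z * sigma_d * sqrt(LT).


Formula: SS = z * sigma_d * sqrt(LT)
sqrt(LT) = sqrt(7) = 2.6458
SS = 2.33 * 26.2 * 2.6458
SS = 161.5 units

161.5 units


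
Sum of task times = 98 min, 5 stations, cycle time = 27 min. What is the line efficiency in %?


Formula: Efficiency = Sum of Task Times / (N_stations * CT) * 100
Total station capacity = 5 stations * 27 min = 135 min
Efficiency = 98 / 135 * 100 = 72.6%

72.6%


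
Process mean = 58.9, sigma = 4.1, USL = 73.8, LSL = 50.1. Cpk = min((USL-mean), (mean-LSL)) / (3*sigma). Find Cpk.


Cpu = (73.8 - 58.9) / (3 * 4.1) = 1.21
Cpl = (58.9 - 50.1) / (3 * 4.1) = 0.72
Cpk = min(1.21, 0.72) = 0.72

0.72


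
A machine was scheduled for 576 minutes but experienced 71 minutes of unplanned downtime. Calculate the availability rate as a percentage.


Formula: Availability = (Planned Time - Downtime) / Planned Time * 100
Uptime = 576 - 71 = 505 min
Availability = 505 / 576 * 100 = 87.7%

87.7%


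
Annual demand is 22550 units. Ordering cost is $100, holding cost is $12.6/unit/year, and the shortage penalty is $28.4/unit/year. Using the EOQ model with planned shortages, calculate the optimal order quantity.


Formula: EOQ* = sqrt(2DS/H) * sqrt((H+P)/P)
Base EOQ = sqrt(2*22550*100/12.6) = 598.28 units
Correction = sqrt((12.6+28.4)/28.4) = 1.20152
EOQ* = 598.28 * 1.20152 = 718.8 units

718.8 units


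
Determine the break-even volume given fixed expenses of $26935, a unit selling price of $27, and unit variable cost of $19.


Formula: BEQ = Fixed Costs / (Price - Variable Cost)
Contribution margin = $27 - $19 = $8/unit
BEQ = ceil($26935 / $8/unit) = ceil(3366.88) = 3367 units

3367 units


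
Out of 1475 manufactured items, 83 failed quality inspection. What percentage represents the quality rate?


Formula: Quality Rate = Good Pieces / Total Pieces * 100
Good pieces = 1475 - 83 = 1392
QR = 1392 / 1475 * 100 = 94.4%

94.4%


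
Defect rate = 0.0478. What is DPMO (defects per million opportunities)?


DPMO = defect_rate * 1000000 = 0.0478 * 1000000

47800


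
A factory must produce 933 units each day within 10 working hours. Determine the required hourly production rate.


Formula: Production Rate = Daily Demand / Available Hours
Rate = 933 units/day / 10 hours/day
Rate = 93.3 units/hour

93.3 units/hour


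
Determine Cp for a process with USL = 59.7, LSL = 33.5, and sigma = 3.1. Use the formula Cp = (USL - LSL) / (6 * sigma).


Cp = (59.7 - 33.5) / (6 * 3.1)

1.41


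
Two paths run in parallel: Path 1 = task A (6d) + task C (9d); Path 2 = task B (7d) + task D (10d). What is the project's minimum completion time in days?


Path 1 = 6 + 9 = 15 days
Path 2 = 7 + 10 = 17 days
Duration = max(15, 17) = 17 days

17 days


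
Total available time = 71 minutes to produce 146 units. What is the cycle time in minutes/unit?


Formula: CT = Available Time / Number of Units
CT = 71 min / 146 units
CT = 0.49 min/unit

0.49 min/unit


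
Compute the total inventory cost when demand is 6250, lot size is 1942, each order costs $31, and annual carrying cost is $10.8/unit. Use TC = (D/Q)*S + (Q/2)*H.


TC = 6250/1942 * 31 + 1942/2 * 10.8

$10586.57


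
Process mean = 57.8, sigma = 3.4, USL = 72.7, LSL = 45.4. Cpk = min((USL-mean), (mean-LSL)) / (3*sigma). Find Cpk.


Cpu = (72.7 - 57.8) / (3 * 3.4) = 1.46
Cpl = (57.8 - 45.4) / (3 * 3.4) = 1.22
Cpk = min(1.46, 1.22) = 1.22

1.22


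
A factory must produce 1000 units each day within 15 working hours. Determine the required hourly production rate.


Formula: Production Rate = Daily Demand / Available Hours
Rate = 1000 units/day / 15 hours/day
Rate = 66.7 units/hour

66.7 units/hour


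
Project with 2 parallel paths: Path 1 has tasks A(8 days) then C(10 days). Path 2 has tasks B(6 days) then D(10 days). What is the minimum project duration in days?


Path 1 = 8 + 10 = 18 days
Path 2 = 6 + 10 = 16 days
Duration = max(18, 16) = 18 days

18 days


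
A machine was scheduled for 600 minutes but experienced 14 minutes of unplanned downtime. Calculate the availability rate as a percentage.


Formula: Availability = (Planned Time - Downtime) / Planned Time * 100
Uptime = 600 - 14 = 586 min
Availability = 586 / 600 * 100 = 97.7%

97.7%


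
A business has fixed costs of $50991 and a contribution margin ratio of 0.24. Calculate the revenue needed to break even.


Formula: BER = Fixed Costs / Contribution Margin Ratio
BER = $50991 / 0.24
BER = $212462.50 (to the nearest cent)

$212462.50


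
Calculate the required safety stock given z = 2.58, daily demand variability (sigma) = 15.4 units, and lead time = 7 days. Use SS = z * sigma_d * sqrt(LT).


Formula: SS = z * sigma_d * sqrt(LT)
sqrt(LT) = sqrt(7) = 2.6458
SS = 2.58 * 15.4 * 2.6458
SS = 105.1 units

105.1 units


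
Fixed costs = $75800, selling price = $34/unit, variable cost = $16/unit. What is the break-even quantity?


Formula: BEQ = Fixed Costs / (Price - Variable Cost)
Contribution margin = $34 - $16 = $18/unit
BEQ = ceil($75800 / $18/unit) = ceil(4211.11) = 4212 units

4212 units


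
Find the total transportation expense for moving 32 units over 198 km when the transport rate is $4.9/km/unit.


TC = dist * cost * units = 198 * 4.9 * 32 = $31046.40

$31046.40


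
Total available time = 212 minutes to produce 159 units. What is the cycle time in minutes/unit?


Formula: CT = Available Time / Number of Units
CT = 212 min / 159 units
CT = 1.33 min/unit

1.33 min/unit


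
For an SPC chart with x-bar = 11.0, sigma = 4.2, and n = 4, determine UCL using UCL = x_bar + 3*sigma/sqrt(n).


UCL = 11.0 + 3 * 4.2 / sqrt(4)

17.3


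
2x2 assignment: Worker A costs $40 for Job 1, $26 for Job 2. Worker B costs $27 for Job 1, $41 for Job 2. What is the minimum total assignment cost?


Option 1: A->1 + B->2 = $40 + $41 = $81
Option 2: A->2 + B->1 = $26 + $27 = $53
Min cost = min($81, $53) = $53

$53


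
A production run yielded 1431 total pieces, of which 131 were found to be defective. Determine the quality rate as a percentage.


Formula: Quality Rate = Good Pieces / Total Pieces * 100
Good pieces = 1431 - 131 = 1300
QR = 1300 / 1431 * 100 = 90.8%

90.8%


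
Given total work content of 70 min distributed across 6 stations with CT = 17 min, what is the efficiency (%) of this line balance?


Formula: Efficiency = Sum of Task Times / (N_stations * CT) * 100
Total station capacity = 6 stations * 17 min = 102 min
Efficiency = 70 / 102 * 100 = 68.6%

68.6%


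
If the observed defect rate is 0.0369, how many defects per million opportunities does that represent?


DPMO = defect_rate * 1000000 = 0.0369 * 1000000

36900


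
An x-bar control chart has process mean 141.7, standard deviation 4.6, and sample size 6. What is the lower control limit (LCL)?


LCL = 141.7 - 3 * 4.6 / sqrt(6)

136.07


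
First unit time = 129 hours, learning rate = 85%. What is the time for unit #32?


Formula: T_n = T_1 * (learning_rate)^(log2(n)) where learning_rate = rate/100
Doublings = log2(32) = 5
T_n = 129 * 0.85^5
T_n = 129 * 0.4437 = 57.2 hours

57.2 hours


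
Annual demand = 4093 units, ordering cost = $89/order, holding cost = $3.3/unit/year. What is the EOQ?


Formula: EOQ = sqrt(2 * D * S / H)
Numerator: 2 * 4093 * 89 = 728554
2DS/H = 728554 / 3.3 = 220773.9
EOQ = sqrt(220773.9) = 469.9 units

469.9 units


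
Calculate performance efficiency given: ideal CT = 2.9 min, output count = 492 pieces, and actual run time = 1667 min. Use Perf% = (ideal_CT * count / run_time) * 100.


Formula: Performance = (Ideal CT * Total Count) / Run Time * 100
Ideal output time = 2.9 * 492 = 1426.8 min
Performance = 1426.8 / 1667 * 100 = 85.6%

85.6%


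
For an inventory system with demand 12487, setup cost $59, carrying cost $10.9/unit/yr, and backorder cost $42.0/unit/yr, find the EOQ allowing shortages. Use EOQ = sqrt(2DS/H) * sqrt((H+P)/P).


Formula: EOQ* = sqrt(2DS/H) * sqrt((H+P)/P)
Base EOQ = sqrt(2*12487*59/10.9) = 367.67 units
Correction = sqrt((10.9+42.0)/42.0) = 1.12229
EOQ* = 367.67 * 1.12229 = 412.6 units

412.6 units


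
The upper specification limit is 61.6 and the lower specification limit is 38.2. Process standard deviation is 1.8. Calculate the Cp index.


Cp = (61.6 - 38.2) / (6 * 1.8)

2.17


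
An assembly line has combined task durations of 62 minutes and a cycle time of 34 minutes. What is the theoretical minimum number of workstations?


Formula: N_min = ceil(Sum of Task Times / Cycle Time)
N_min = ceil(62 min / 34 min) = ceil(1.8235)
N_min = 2 stations

2


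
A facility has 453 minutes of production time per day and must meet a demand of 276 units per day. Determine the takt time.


Formula: Takt Time = Available Production Time / Customer Demand
Takt = 453 min/day / 276 units/day
Takt = 1.64 min/unit

1.64 min/unit


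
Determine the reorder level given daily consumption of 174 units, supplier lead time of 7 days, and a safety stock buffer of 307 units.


Formula: ROP = (Daily Demand * Lead Time) + Safety Stock
Demand during lead time = 174 * 7 = 1218 units
ROP = 1218 + 307 = 1525 units

1525 units


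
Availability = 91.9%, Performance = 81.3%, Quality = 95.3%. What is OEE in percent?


Formula: OEE = Availability * Performance * Quality / 10000
A * P = 91.9% * 81.3% / 100 = 74.71%
OEE = 74.71% * 95.3% / 100 = 71.2%

71.2%


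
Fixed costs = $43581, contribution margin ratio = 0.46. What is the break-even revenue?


Formula: BER = Fixed Costs / Contribution Margin Ratio
BER = $43581 / 0.46
BER = $94741.30 (to the nearest cent)

$94741.30


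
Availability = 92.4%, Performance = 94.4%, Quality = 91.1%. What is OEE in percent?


Formula: OEE = Availability * Performance * Quality / 10000
A * P = 92.4% * 94.4% / 100 = 87.23%
OEE = 87.23% * 91.1% / 100 = 79.5%

79.5%


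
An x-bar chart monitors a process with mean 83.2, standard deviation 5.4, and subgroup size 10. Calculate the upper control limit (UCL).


UCL = 83.2 + 3 * 5.4 / sqrt(10)

88.32


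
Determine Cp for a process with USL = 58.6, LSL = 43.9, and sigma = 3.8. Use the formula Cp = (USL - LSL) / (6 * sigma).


Cp = (58.6 - 43.9) / (6 * 3.8)

0.64


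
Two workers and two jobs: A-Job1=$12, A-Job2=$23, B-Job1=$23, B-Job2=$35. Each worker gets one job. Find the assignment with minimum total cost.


Option 1: A->1 + B->2 = $12 + $35 = $47
Option 2: A->2 + B->1 = $23 + $23 = $46
Min cost = min($47, $46) = $46

$46


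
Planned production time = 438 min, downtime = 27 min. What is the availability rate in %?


Formula: Availability = (Planned Time - Downtime) / Planned Time * 100
Uptime = 438 - 27 = 411 min
Availability = 411 / 438 * 100 = 93.8%

93.8%


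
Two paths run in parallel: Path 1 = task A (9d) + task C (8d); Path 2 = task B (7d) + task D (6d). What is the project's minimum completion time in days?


Path 1 = 9 + 8 = 17 days
Path 2 = 7 + 6 = 13 days
Duration = max(17, 13) = 17 days

17 days


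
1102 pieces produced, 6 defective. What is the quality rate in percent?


Formula: Quality Rate = Good Pieces / Total Pieces * 100
Good pieces = 1102 - 6 = 1096
QR = 1096 / 1102 * 100 = 99.5%

99.5%


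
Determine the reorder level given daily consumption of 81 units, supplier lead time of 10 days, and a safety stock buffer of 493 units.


Formula: ROP = (Daily Demand * Lead Time) + Safety Stock
Demand during lead time = 81 * 10 = 810 units
ROP = 810 + 493 = 1303 units

1303 units


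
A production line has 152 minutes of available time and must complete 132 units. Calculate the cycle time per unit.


Formula: CT = Available Time / Number of Units
CT = 152 min / 132 units
CT = 1.15 min/unit

1.15 min/unit


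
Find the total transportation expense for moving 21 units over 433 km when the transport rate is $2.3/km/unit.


TC = dist * cost * units = 433 * 2.3 * 21 = $20913.90

$20913.90


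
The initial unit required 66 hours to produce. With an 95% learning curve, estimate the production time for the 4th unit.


Formula: T_n = T_1 * (learning_rate)^(log2(n)) where learning_rate = rate/100
Doublings = log2(4) = 2
T_n = 66 * 0.95^2
T_n = 66 * 0.9025 = 59.6 hours

59.6 hours


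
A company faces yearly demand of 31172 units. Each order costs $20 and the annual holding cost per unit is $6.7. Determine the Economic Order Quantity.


Formula: EOQ = sqrt(2 * D * S / H)
Numerator: 2 * 31172 * 20 = 1246880
2DS/H = 1246880 / 6.7 = 186101.5
EOQ = sqrt(186101.5) = 431.4 units

431.4 units


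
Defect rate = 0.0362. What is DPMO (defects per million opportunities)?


DPMO = defect_rate * 1000000 = 0.0362 * 1000000

36200


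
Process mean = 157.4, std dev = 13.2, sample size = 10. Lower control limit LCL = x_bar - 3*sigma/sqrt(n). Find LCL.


LCL = 157.4 - 3 * 13.2 / sqrt(10)

144.88


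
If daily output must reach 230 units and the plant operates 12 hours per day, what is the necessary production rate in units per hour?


Formula: Production Rate = Daily Demand / Available Hours
Rate = 230 units/day / 12 hours/day
Rate = 19.2 units/hour

19.2 units/hour
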